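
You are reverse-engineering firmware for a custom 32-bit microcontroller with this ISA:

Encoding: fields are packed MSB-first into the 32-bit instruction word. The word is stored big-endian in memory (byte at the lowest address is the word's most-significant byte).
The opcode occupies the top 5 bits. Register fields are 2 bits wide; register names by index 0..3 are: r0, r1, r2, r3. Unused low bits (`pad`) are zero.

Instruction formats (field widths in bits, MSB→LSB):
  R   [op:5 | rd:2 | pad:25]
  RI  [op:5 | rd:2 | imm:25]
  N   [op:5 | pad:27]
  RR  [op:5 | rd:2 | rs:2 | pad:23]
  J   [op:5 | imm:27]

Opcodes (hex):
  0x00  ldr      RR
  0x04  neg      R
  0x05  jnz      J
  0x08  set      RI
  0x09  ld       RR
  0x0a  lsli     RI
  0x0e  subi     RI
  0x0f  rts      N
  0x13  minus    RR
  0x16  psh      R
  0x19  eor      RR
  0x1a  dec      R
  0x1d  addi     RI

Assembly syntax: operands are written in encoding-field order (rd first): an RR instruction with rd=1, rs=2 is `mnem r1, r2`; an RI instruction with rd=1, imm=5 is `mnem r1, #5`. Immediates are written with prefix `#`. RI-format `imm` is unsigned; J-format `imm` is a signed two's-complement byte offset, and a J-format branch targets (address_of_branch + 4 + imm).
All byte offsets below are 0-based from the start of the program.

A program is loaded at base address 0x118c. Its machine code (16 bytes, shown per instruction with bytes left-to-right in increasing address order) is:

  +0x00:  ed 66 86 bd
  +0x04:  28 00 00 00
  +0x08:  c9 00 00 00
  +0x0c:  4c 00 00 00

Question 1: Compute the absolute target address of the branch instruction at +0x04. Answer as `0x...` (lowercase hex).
+0x04: 28 00 00 00 ⇒ word 0x28000000 (big)
  opcode bits[31:27]=0x5: jnz/J
  imm: (w>>0)&0x7ffffff=0x0 → #0
  target = base 0x118c + off 0x04 + 4 + imm 0 = 0x1194

0x1194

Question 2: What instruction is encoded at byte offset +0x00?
[00] ed 66 86 bd → 0xed6686bd
  top 5b → 0x1d → addi [RI]
  rd@[26:25]=0x2 ⇒ r2
  imm@[24:0]=0x16686bd ⇒ #23496381

addi r2, #23496381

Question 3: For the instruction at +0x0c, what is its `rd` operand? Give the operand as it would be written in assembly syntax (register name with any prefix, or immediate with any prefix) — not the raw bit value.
@+0c  big-endian(4c 00 00 00) = 0x4c000000
  op=0x4c000000>>27=0x9 ⇒ ld (RR)
  rd: (w>>25)&0x3=0x2 → r2
  rs: (w>>23)&0x3=0x0 → r0

r2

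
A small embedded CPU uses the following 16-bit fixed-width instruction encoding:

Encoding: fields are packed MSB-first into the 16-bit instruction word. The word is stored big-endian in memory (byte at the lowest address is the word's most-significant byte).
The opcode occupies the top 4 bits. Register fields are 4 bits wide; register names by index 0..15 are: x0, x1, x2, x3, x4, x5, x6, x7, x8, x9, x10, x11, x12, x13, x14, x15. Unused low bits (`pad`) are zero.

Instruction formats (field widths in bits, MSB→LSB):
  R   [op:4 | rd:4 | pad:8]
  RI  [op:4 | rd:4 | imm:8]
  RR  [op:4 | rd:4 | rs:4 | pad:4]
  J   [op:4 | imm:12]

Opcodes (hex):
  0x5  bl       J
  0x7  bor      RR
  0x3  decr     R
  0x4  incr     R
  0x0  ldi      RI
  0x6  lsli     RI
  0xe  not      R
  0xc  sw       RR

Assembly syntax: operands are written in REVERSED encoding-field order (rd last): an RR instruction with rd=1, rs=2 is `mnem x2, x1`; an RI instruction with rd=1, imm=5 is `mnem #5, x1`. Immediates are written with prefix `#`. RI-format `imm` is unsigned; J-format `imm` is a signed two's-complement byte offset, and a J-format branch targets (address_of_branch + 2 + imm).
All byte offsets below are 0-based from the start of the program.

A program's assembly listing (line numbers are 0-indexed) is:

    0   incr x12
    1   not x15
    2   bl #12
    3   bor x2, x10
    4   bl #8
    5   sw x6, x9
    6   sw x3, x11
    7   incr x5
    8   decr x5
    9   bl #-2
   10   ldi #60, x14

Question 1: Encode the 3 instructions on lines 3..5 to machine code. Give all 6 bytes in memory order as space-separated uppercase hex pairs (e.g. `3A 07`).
7A 20 50 08 C9 60

3. bor fields op=0x7:4|rd=10:4|rs=2:4|pad=0:4 → word 7a20h → 7a 20
4. bl fields op=0x5:4|imm=8:12 → word 5008h → 50 08
5. sw fields op=0xc:4|rd=9:4|rs=6:4|pad=0:4 → word c960h → c9 60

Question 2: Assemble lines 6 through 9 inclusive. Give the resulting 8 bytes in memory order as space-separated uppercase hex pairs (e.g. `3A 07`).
CB 30 45 00 35 00 5F FE

L6: sw op=0xc:4|rd=11:4|rs=3:4|pad=0:4 ⇒ 0xcb30 ⇒ big cb 30
L7: incr op=0x4:4|rd=5:4|pad=0:8 ⇒ 0x4500 ⇒ big 45 00
L8: decr op=0x3:4|rd=5:4|pad=0:8 ⇒ 0x3500 ⇒ big 35 00
L9: bl op=0x5:4|imm=-2:12 ⇒ 0x5ffe ⇒ big 5f fe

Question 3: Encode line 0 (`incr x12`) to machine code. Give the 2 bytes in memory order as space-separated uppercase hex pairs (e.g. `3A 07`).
L0: incr op=0x4:4|rd=12:4|pad=0:8 ⇒ 0x4c00 ⇒ big 4c 00

4C 00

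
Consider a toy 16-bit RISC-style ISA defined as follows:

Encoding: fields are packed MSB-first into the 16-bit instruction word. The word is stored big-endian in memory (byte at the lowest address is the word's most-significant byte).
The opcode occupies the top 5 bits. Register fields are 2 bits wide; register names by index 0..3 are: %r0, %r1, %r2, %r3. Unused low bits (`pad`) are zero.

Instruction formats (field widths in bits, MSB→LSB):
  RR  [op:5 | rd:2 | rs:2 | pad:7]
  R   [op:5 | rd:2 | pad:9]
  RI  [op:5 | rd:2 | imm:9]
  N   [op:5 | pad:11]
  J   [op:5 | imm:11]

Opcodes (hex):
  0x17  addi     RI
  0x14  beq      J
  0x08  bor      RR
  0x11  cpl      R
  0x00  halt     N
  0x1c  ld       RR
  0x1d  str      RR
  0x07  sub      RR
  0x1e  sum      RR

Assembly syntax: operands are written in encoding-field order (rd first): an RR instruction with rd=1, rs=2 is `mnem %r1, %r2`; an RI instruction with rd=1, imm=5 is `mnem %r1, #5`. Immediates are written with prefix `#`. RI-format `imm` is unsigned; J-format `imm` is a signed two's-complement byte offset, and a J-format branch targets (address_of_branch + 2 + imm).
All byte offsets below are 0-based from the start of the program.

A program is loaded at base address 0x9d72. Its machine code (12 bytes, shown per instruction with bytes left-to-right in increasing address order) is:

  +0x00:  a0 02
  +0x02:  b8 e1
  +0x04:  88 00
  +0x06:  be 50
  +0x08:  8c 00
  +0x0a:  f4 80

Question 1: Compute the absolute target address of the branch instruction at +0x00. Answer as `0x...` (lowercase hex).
+0x00: a0 02 ⇒ word 0xa002 (big)
  op=0xa002>>11=0x14 ⇒ beq (J)
  imm: (w>>0)&0x7ff=0x2 → #2
  target = base 0x9d72 + off 0x00 + 2 + imm 2 = 0x9d76

0x9d76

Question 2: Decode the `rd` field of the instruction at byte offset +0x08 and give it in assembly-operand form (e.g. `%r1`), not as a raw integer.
+0x08: 8c 00 ⇒ word 0x8c00 (big)
  opcode bits[15:11]=0x11: cpl/R
  rd: (w>>9)&0x3=0x2 → %r2

%r2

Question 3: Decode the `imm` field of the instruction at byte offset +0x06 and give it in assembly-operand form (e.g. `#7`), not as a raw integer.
#80

@+06  big-endian(be 50) = 0xbe50
  op=0xbe50>>11=0x17 ⇒ addi (RI)
  rd@[10:9]=0x3 ⇒ %r3
  imm@[8:0]=0x50 ⇒ #80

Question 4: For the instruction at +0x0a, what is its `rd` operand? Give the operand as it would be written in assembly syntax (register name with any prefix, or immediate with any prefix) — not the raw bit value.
@+0a  big-endian(f4 80) = 0xf480
  opcode bits[15:11]=0x1e: sum/RR
  [10:9] rd=2 = %r2
  [8:7] rs=1 = %r1

%r2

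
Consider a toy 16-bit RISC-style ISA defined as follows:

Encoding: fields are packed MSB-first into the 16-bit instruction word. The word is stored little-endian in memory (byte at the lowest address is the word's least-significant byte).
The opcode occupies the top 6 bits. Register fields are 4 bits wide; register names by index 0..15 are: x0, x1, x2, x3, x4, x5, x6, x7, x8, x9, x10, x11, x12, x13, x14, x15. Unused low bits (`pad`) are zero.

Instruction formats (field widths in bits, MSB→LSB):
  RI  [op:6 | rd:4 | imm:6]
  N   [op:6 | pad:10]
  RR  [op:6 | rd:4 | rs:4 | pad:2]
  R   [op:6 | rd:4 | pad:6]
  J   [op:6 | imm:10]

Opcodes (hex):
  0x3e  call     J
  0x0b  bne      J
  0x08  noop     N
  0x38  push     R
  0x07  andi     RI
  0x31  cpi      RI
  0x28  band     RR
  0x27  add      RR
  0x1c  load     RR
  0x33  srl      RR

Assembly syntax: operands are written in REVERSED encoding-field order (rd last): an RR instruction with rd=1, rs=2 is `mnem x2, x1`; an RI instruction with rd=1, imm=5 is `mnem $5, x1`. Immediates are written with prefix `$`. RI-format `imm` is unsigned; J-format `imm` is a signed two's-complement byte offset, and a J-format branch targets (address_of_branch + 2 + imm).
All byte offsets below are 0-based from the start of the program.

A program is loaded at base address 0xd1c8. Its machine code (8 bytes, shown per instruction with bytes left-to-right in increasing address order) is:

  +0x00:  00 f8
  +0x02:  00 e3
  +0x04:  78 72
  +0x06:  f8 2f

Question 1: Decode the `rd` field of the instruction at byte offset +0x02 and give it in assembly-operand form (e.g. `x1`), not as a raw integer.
x12

@+02  little-endian(00 e3) = 0xe300
  op=0xe300>>10=0x38 ⇒ push (R)
  [9:6] rd=12 = x12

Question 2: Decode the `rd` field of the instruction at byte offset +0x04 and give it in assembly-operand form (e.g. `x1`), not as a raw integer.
x9

@+04  little-endian(78 72) = 0x7278
  top 6b → 0x1c → load [RR]
  rd: (w>>6)&0xf=0x9 → x9
  rs: (w>>2)&0xf=0xe → x14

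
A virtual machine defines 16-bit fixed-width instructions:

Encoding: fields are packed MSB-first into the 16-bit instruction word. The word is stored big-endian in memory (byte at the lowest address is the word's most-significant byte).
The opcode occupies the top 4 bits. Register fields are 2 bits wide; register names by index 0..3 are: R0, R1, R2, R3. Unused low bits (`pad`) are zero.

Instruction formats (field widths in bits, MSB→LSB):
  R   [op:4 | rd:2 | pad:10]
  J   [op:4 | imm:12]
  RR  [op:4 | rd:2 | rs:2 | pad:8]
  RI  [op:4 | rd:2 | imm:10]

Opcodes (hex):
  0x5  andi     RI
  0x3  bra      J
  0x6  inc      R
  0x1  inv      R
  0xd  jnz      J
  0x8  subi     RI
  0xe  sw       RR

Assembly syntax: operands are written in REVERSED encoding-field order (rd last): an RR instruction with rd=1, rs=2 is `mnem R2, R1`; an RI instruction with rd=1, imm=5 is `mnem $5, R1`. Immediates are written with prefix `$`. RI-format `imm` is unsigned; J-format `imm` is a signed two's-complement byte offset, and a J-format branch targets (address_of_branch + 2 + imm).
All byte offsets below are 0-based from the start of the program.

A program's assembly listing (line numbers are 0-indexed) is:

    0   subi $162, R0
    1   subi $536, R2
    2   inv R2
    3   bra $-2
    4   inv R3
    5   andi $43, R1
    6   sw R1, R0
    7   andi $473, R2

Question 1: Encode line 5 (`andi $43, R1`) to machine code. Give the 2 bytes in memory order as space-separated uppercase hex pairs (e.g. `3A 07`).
54 2B

line 5 (andi): pack op=0x5:4|rd=1:2|imm=43:10 = 0x542b; big→ 54 2b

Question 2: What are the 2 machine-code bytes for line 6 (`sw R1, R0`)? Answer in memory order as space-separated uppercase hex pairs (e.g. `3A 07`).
6. sw fields op=0xe:4|rd=0:2|rs=1:2|pad=0:8 → word e100h → e1 00

E1 00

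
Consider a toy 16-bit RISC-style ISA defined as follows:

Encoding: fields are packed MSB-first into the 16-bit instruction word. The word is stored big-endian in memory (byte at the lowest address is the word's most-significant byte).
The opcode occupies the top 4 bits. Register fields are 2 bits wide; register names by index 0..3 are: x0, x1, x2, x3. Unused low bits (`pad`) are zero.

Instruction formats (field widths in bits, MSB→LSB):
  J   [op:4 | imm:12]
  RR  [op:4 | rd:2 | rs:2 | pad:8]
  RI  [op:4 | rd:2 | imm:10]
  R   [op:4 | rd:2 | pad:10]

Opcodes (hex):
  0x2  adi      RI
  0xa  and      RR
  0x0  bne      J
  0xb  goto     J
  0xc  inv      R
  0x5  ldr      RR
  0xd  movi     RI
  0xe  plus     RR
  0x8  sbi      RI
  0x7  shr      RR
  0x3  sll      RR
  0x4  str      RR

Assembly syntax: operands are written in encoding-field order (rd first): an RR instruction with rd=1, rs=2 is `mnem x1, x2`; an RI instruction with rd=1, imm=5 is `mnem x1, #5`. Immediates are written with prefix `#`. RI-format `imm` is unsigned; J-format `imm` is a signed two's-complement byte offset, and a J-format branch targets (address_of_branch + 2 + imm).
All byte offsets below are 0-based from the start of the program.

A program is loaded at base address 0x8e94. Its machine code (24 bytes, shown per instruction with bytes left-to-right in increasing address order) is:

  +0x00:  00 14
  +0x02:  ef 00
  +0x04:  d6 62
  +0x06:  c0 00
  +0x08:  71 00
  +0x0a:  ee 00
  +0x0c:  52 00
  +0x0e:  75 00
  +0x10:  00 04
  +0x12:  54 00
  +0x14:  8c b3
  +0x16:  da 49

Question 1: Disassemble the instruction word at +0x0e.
shr x1, x1

[0e] 75 00 → 0x7500
  opcode bits[15:12]=0x7: shr/RR
  rd: (w>>10)&0x3=0x1 → x1
  rs: (w>>8)&0x3=0x1 → x1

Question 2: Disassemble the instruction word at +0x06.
inv x0

[06] c0 00 → 0xc000
  op=0xc000>>12=0xc ⇒ inv (R)
  [11:10] rd=0 = x0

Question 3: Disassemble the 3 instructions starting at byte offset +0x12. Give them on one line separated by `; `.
ldr x1, x0; sbi x3, #179; movi x2, #585

off 0x12: read 54 00 as big → 0x5400
  top 4b → 0x5 → ldr [RR]
  [11:10] rd=1 = x1
  [9:8] rs=0 = x0
off 0x14: read 8c b3 as big → 0x8cb3
  top 4b → 0x8 → sbi [RI]
  [11:10] rd=3 = x3
  [9:0] imm=179 = #179
off 0x16: read da 49 as big → 0xda49
  top 4b → 0xd → movi [RI]
  [11:10] rd=2 = x2
  [9:0] imm=585 = #585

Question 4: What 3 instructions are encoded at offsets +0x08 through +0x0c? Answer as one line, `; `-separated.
+0x08: 71 00 ⇒ word 0x7100 (big)
  top 4b → 0x7 → shr [RR]
  [11:10] rd=0 = x0
  [9:8] rs=1 = x1
+0x0a: ee 00 ⇒ word 0xee00 (big)
  top 4b → 0xe → plus [RR]
  [11:10] rd=3 = x3
  [9:8] rs=2 = x2
+0x0c: 52 00 ⇒ word 0x5200 (big)
  top 4b → 0x5 → ldr [RR]
  [11:10] rd=0 = x0
  [9:8] rs=2 = x2

shr x0, x1; plus x3, x2; ldr x0, x2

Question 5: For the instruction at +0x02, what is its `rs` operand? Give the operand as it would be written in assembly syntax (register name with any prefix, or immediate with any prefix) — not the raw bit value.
x3

[02] ef 00 → 0xef00
  opcode bits[15:12]=0xe: plus/RR
  rd@[11:10]=0x3 ⇒ x3
  rs@[9:8]=0x3 ⇒ x3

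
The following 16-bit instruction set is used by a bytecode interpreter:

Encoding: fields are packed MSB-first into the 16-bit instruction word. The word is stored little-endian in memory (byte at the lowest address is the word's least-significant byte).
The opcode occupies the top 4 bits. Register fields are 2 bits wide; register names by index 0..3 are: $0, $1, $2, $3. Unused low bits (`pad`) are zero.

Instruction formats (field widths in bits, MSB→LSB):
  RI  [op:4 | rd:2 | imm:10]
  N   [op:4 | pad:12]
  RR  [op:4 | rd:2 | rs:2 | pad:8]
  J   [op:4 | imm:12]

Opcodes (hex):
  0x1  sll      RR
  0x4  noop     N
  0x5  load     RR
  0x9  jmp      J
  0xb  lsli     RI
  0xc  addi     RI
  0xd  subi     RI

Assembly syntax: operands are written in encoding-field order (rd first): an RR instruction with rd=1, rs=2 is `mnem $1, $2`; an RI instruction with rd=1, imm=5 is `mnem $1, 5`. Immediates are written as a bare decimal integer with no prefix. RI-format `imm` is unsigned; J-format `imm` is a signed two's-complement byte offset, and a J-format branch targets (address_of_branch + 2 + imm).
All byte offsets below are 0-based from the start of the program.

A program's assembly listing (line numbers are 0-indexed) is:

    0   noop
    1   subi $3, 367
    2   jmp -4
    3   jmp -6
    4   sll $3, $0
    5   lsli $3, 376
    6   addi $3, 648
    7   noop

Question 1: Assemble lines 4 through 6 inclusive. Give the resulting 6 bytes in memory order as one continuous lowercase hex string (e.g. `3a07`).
4. sll fields op=0x1:4|rd=3:2|rs=0:2|pad=0:8 → word 1c00h → 00 1c
5. lsli fields op=0xb:4|rd=3:2|imm=376:10 → word bd78h → 78 bd
6. addi fields op=0xc:4|rd=3:2|imm=648:10 → word ce88h → 88 ce

001c78bd88ce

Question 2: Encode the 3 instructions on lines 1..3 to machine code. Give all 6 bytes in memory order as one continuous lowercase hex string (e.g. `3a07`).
6fddfc9ffa9f

line 1 (subi): pack op=0xd:4|rd=3:2|imm=367:10 = 0xdd6f; little→ 6f dd
line 2 (jmp): pack op=0x9:4|imm=-4:12 = 0x9ffc; little→ fc 9f
line 3 (jmp): pack op=0x9:4|imm=-6:12 = 0x9ffa; little→ fa 9f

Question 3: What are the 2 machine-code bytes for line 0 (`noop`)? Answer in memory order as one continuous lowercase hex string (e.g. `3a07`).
0040

line 0 (noop): pack op=0x4:4|pad=0:12 = 0x4000; little→ 00 40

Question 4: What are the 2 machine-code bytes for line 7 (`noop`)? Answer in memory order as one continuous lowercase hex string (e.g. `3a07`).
0040

L7: noop op=0x4:4|pad=0:12 ⇒ 0x4000 ⇒ little 00 40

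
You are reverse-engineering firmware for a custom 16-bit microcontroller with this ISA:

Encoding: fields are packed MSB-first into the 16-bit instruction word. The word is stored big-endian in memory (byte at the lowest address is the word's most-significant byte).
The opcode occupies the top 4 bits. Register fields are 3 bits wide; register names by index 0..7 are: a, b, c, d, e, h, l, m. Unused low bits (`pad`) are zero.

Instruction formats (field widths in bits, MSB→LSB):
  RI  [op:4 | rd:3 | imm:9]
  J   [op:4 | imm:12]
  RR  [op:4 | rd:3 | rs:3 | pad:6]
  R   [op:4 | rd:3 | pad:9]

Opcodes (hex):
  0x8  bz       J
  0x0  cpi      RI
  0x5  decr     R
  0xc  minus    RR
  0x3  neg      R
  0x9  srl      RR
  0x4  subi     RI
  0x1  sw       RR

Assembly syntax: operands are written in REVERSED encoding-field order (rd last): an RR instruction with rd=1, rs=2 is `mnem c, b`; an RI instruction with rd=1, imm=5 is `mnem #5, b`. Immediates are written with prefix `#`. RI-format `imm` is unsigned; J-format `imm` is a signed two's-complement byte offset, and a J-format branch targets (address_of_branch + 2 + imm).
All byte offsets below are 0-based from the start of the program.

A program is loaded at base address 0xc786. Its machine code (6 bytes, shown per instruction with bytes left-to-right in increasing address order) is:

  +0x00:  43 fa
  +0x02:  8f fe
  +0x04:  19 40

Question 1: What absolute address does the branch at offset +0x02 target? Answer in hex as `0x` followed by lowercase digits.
0xc788

off 0x02: read 8f fe as big → 0x8ffe
  opcode bits[15:12]=0x8: bz/J
  imm: (w>>0)&0xfff=0xffe (s12→-2) → #-2
  target = base 0xc786 + off 0x02 + 2 + imm -2 = 0xc788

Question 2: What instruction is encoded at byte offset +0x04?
off 0x04: read 19 40 as big → 0x1940
  opcode bits[15:12]=0x1: sw/RR
  rd@[11:9]=0x4 ⇒ e
  rs@[8:6]=0x5 ⇒ h

sw h, e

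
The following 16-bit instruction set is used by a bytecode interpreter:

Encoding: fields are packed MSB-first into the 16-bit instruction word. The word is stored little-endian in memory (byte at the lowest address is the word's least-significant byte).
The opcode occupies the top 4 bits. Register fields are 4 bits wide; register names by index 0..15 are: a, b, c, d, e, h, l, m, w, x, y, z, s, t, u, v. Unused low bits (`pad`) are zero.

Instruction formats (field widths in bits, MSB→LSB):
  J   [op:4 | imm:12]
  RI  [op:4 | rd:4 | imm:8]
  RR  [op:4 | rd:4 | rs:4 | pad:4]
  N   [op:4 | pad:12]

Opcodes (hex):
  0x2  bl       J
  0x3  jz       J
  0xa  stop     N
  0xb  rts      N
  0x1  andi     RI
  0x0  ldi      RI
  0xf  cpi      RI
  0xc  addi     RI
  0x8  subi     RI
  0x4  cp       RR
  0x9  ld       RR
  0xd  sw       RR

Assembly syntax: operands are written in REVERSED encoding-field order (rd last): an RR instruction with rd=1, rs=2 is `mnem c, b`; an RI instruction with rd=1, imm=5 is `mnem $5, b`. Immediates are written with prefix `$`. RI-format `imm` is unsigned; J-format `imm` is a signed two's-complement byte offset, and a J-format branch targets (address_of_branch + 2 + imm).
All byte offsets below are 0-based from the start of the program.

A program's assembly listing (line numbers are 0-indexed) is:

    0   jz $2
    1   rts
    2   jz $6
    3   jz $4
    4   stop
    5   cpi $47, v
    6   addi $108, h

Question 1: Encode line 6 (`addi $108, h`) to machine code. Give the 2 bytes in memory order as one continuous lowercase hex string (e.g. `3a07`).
L6: addi op=0xc:4|rd=5:4|imm=108:8 ⇒ 0xc56c ⇒ little 6c c5

6cc5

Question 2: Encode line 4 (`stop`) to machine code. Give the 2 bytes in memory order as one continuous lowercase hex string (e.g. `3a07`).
L4: stop op=0xa:4|pad=0:12 ⇒ 0xa000 ⇒ little 00 a0

00a0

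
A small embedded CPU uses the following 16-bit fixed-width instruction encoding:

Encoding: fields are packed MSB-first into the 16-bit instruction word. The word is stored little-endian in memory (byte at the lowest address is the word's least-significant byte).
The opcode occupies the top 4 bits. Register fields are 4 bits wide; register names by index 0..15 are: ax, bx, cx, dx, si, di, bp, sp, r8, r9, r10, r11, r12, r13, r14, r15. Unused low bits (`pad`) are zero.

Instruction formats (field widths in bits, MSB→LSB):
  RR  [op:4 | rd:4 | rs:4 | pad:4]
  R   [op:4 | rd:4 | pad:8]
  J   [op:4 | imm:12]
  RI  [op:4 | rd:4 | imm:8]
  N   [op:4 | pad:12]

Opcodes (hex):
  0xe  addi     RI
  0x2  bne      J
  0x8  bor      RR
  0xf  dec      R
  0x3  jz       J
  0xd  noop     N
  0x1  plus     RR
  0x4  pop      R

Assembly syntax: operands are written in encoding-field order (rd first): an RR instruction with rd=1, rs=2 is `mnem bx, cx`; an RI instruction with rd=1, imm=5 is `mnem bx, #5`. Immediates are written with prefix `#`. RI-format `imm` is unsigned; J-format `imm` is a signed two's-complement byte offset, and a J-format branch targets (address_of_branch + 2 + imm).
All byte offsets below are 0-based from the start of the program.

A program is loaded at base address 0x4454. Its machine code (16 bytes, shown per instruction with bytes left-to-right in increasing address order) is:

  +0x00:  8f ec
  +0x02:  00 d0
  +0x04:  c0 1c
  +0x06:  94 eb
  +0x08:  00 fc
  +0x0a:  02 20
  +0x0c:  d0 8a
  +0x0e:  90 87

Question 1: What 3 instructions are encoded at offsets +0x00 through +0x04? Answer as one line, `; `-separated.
addi r12, #143; noop; plus r12, r12

[00] 8f ec → 0xec8f
  op=0xec8f>>12=0xe ⇒ addi (RI)
  [11:8] rd=12 = r12
  [7:0] imm=143 = #143
[02] 00 d0 → 0xd000
  op=0xd000>>12=0xd ⇒ noop (N)
[04] c0 1c → 0x1cc0
  op=0x1cc0>>12=0x1 ⇒ plus (RR)
  [11:8] rd=12 = r12
  [7:4] rs=12 = r12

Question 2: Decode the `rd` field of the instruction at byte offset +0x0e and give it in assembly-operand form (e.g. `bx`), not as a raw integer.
sp

off 0x0e: read 90 87 as little → 0x8790
  op=0x8790>>12=0x8 ⇒ bor (RR)
  rd@[11:8]=0x7 ⇒ sp
  rs@[7:4]=0x9 ⇒ r9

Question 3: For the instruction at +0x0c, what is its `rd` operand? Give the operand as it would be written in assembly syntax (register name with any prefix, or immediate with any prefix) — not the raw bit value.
r10

[0c] d0 8a → 0x8ad0
  top 4b → 0x8 → bor [RR]
  rd@[11:8]=0xa ⇒ r10
  rs@[7:4]=0xd ⇒ r13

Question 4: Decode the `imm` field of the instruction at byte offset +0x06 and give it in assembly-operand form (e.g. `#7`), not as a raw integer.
[06] 94 eb → 0xeb94
  opcode bits[15:12]=0xe: addi/RI
  rd@[11:8]=0xb ⇒ r11
  imm@[7:0]=0x94 ⇒ #148

#148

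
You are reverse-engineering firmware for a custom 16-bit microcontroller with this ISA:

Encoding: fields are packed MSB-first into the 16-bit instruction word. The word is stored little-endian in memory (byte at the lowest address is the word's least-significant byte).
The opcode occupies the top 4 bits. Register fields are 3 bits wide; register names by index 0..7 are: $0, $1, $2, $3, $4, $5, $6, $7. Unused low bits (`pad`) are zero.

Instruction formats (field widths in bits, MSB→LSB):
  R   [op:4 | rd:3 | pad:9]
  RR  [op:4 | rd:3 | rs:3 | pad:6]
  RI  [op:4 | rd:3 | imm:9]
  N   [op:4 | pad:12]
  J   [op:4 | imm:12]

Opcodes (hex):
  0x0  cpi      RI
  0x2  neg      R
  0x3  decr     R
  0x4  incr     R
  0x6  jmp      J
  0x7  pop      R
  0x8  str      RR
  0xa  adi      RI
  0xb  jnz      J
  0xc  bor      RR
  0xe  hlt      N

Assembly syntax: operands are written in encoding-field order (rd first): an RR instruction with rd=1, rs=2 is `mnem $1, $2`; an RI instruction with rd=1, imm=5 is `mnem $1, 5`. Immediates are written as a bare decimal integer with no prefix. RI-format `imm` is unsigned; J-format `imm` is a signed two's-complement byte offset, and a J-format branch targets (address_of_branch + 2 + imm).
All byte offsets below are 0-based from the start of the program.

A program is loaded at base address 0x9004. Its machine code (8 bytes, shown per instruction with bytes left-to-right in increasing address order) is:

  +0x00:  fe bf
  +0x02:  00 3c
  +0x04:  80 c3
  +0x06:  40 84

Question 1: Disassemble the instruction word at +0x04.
bor $1, $6

off 0x04: read 80 c3 as little → 0xc380
  top 4b → 0xc → bor [RR]
  rd: (w>>9)&0x7=0x1 → $1
  rs: (w>>6)&0x7=0x6 → $6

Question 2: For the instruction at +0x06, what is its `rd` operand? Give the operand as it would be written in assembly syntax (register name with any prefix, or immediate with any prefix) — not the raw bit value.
$2

@+06  little-endian(40 84) = 0x8440
  opcode bits[15:12]=0x8: str/RR
  [11:9] rd=2 = $2
  [8:6] rs=1 = $1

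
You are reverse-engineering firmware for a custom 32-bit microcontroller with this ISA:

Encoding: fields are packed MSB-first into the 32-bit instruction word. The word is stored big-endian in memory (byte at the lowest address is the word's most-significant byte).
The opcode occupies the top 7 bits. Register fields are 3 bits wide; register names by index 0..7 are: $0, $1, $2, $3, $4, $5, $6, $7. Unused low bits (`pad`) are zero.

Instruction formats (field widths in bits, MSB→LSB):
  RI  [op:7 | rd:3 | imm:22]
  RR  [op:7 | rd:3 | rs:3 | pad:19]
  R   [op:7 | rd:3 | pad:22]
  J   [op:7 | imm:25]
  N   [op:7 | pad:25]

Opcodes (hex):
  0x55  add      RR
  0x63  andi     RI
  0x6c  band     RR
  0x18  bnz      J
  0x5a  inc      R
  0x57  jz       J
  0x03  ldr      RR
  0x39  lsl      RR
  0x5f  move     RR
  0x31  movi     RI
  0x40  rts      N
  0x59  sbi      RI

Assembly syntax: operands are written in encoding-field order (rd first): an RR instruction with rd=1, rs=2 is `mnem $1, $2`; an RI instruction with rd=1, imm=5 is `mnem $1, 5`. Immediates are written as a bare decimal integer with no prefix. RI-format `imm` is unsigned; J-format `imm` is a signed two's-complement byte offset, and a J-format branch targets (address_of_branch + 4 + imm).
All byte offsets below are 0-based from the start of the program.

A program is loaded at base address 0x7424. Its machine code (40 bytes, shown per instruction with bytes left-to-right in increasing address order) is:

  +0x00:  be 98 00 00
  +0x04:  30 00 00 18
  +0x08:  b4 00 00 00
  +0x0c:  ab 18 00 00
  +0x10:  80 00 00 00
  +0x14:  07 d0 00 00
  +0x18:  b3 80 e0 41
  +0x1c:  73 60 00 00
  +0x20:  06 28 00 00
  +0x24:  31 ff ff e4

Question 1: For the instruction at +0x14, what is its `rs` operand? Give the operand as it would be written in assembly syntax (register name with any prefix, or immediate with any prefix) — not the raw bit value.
off 0x14: read 07 d0 00 00 as big → 0x07d00000
  op=0x07d00000>>25=0x3 ⇒ ldr (RR)
  rd: (w>>22)&0x7=0x7 → $7
  rs: (w>>19)&0x7=0x2 → $2

$2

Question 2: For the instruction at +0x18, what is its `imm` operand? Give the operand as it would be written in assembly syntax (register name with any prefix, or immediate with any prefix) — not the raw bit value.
@+18  big-endian(b3 80 e0 41) = 0xb380e041
  op=0xb380e041>>25=0x59 ⇒ sbi (RI)
  [24:22] rd=6 = $6
  [21:0] imm=57409 = 57409

57409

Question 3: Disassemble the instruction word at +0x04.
bnz 24

+0x04: 30 00 00 18 ⇒ word 0x30000018 (big)
  opcode bits[31:25]=0x18: bnz/J
  imm@[24:0]=0x18 ⇒ 24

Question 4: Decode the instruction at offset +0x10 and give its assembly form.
@+10  big-endian(80 00 00 00) = 0x80000000
  opcode bits[31:25]=0x40: rts/N

rts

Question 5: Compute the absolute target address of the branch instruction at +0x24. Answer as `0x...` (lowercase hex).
0x7430

off 0x24: read 31 ff ff e4 as big → 0x31ffffe4
  top 7b → 0x18 → bnz [J]
  imm@[24:0]=0x1ffffe4 (s25→-28) ⇒ -28
  target = base 0x7424 + off 0x24 + 4 + imm -28 = 0x7430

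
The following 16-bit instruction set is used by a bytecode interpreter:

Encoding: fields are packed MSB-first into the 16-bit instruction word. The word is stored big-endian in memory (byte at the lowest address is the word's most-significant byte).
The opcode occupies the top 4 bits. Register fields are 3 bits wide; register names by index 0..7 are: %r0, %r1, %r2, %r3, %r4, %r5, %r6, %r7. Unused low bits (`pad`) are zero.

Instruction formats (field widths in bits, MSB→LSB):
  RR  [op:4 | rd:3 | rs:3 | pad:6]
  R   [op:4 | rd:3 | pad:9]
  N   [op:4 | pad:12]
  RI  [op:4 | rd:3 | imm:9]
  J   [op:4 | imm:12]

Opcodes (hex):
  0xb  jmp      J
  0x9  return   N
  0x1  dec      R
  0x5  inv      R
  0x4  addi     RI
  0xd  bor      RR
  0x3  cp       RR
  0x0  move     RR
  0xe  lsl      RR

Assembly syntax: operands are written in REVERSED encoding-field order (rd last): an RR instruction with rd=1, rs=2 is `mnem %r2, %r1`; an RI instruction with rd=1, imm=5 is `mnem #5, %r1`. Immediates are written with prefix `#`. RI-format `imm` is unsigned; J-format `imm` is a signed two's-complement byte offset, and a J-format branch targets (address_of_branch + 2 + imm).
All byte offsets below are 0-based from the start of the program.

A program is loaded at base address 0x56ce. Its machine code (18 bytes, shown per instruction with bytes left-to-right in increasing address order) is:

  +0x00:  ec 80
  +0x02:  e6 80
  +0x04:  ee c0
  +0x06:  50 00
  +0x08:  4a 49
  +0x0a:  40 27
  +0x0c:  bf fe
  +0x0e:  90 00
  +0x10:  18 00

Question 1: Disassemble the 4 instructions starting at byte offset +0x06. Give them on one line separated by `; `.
@+06  big-endian(50 00) = 0x5000
  op=0x5000>>12=0x5 ⇒ inv (R)
  rd: (w>>9)&0x7=0x0 → %r0
@+08  big-endian(4a 49) = 0x4a49
  op=0x4a49>>12=0x4 ⇒ addi (RI)
  rd: (w>>9)&0x7=0x5 → %r5
  imm: (w>>0)&0x1ff=0x49 → #73
@+0a  big-endian(40 27) = 0x4027
  op=0x4027>>12=0x4 ⇒ addi (RI)
  rd: (w>>9)&0x7=0x0 → %r0
  imm: (w>>0)&0x1ff=0x27 → #39
@+0c  big-endian(bf fe) = 0xbffe
  op=0xbffe>>12=0xb ⇒ jmp (J)
  imm: (w>>0)&0xfff=0xffe (s12→-2) → #-2

inv %r0; addi #73, %r5; addi #39, %r0; jmp #-2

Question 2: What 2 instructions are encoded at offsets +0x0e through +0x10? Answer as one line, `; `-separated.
+0x0e: 90 00 ⇒ word 0x9000 (big)
  top 4b → 0x9 → return [N]
+0x10: 18 00 ⇒ word 0x1800 (big)
  top 4b → 0x1 → dec [R]
  rd@[11:9]=0x4 ⇒ %r4

return; dec %r4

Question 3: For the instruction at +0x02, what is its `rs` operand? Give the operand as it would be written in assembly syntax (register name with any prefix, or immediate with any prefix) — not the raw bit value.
@+02  big-endian(e6 80) = 0xe680
  op=0xe680>>12=0xe ⇒ lsl (RR)
  rd: (w>>9)&0x7=0x3 → %r3
  rs: (w>>6)&0x7=0x2 → %r2

%r2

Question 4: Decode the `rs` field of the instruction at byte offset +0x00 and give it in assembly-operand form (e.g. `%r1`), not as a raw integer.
%r2

[00] ec 80 → 0xec80
  top 4b → 0xe → lsl [RR]
  [11:9] rd=6 = %r6
  [8:6] rs=2 = %r2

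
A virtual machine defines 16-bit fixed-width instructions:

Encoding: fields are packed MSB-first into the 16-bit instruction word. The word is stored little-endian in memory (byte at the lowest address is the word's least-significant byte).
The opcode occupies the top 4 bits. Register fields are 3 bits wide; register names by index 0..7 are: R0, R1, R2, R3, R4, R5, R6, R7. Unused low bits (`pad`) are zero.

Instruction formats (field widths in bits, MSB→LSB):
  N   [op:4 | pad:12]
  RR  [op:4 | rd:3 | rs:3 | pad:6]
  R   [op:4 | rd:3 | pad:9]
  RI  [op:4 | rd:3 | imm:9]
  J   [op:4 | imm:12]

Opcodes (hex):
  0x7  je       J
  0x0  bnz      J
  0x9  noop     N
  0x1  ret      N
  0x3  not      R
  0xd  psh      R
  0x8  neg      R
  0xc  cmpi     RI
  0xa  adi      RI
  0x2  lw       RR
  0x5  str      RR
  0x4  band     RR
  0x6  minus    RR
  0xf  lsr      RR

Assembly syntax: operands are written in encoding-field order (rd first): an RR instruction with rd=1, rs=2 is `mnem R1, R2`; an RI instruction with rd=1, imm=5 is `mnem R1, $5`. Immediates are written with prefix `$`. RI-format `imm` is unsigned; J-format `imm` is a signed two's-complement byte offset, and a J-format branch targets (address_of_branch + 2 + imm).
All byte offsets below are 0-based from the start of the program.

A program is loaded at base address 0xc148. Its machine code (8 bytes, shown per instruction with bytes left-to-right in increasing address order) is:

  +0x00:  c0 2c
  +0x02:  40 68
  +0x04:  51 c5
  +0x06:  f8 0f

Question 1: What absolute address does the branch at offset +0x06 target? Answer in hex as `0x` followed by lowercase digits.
+0x06: f8 0f ⇒ word 0x0ff8 (little)
  opcode bits[15:12]=0x0: bnz/J
  imm: (w>>0)&0xfff=0xff8 (s12→-8) → $-8
  target = base 0xc148 + off 0x06 + 2 + imm -8 = 0xc148

0xc148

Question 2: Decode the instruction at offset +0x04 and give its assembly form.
cmpi R2, $337

[04] 51 c5 → 0xc551
  op=0xc551>>12=0xc ⇒ cmpi (RI)
  rd@[11:9]=0x2 ⇒ R2
  imm@[8:0]=0x151 ⇒ $337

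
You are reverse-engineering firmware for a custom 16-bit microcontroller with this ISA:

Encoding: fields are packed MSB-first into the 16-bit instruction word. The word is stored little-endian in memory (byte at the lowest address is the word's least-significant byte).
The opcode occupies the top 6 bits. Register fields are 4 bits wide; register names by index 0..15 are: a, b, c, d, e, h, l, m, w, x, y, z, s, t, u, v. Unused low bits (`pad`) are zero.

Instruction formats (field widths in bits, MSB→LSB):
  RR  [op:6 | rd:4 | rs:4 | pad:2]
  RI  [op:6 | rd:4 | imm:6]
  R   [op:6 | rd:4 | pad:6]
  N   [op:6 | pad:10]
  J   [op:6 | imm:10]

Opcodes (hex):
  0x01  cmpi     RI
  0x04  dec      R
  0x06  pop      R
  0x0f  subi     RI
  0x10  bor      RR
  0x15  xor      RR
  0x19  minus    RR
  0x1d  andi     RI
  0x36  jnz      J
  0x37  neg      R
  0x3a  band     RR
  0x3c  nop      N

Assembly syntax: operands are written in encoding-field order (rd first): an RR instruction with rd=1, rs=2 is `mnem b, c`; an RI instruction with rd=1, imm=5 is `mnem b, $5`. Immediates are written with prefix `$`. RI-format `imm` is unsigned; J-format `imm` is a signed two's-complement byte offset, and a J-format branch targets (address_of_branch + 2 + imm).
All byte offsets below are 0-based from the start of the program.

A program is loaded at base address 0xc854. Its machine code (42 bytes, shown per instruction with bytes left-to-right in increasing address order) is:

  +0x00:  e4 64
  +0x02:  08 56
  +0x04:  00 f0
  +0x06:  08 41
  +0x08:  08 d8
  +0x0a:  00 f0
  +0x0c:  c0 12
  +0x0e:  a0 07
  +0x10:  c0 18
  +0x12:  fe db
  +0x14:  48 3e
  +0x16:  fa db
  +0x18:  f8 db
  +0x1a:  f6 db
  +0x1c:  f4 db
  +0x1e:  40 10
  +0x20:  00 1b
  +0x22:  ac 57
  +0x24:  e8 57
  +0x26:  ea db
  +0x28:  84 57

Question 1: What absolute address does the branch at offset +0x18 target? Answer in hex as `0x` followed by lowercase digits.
0xc866

+0x18: f8 db ⇒ word 0xdbf8 (little)
  opcode bits[15:10]=0x36: jnz/J
  [9:0] imm=1016 (s10→-8) = $-8
  target = base 0xc854 + off 0x18 + 2 + imm -8 = 0xc866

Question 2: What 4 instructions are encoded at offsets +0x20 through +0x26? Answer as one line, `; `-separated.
pop s; xor u, z; xor v, y; jnz $-22

off 0x20: read 00 1b as little → 0x1b00
  opcode bits[15:10]=0x6: pop/R
  rd@[9:6]=0xc ⇒ s
off 0x22: read ac 57 as little → 0x57ac
  opcode bits[15:10]=0x15: xor/RR
  rd@[9:6]=0xe ⇒ u
  rs@[5:2]=0xb ⇒ z
off 0x24: read e8 57 as little → 0x57e8
  opcode bits[15:10]=0x15: xor/RR
  rd@[9:6]=0xf ⇒ v
  rs@[5:2]=0xa ⇒ y
off 0x26: read ea db as little → 0xdbea
  opcode bits[15:10]=0x36: jnz/J
  imm@[9:0]=0x3ea (s10→-22) ⇒ $-22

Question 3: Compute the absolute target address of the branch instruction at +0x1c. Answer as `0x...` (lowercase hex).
0xc866

+0x1c: f4 db ⇒ word 0xdbf4 (little)
  top 6b → 0x36 → jnz [J]
  imm: (w>>0)&0x3ff=0x3f4 (s10→-12) → $-12
  target = base 0xc854 + off 0x1c + 2 + imm -12 = 0xc866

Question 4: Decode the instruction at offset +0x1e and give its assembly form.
dec b

@+1e  little-endian(40 10) = 0x1040
  top 6b → 0x4 → dec [R]
  rd: (w>>6)&0xf=0x1 → b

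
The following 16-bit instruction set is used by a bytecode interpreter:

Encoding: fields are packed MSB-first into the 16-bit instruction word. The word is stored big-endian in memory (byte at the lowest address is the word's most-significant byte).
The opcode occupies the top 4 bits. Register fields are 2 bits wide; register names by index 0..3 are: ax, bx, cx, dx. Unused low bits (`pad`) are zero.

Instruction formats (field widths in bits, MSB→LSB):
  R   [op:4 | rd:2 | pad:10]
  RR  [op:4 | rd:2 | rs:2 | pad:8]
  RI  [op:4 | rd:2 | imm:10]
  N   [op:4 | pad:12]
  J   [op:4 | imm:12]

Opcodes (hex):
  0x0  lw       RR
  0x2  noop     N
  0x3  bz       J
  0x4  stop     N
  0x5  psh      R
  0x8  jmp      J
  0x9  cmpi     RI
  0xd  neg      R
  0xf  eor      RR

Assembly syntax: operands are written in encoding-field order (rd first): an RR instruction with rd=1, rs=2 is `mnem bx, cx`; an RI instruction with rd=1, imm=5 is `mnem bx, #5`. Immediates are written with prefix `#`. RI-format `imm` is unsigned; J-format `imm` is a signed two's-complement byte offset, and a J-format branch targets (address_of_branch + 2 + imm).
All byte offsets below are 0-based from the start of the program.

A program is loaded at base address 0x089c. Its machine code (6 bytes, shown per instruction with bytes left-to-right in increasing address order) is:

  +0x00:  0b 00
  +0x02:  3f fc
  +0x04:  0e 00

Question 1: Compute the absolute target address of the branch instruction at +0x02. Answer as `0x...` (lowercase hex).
[02] 3f fc → 0x3ffc
  opcode bits[15:12]=0x3: bz/J
  imm@[11:0]=0xffc (s12→-4) ⇒ #-4
  target = base 0x089c + off 0x02 + 2 + imm -4 = 0x089c

0x089c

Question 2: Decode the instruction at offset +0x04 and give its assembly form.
+0x04: 0e 00 ⇒ word 0x0e00 (big)
  top 4b → 0x0 → lw [RR]
  [11:10] rd=3 = dx
  [9:8] rs=2 = cx

lw dx, cx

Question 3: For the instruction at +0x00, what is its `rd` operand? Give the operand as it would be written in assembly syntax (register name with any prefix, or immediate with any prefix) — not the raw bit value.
cx

[00] 0b 00 → 0x0b00
  top 4b → 0x0 → lw [RR]
  rd: (w>>10)&0x3=0x2 → cx
  rs: (w>>8)&0x3=0x3 → dx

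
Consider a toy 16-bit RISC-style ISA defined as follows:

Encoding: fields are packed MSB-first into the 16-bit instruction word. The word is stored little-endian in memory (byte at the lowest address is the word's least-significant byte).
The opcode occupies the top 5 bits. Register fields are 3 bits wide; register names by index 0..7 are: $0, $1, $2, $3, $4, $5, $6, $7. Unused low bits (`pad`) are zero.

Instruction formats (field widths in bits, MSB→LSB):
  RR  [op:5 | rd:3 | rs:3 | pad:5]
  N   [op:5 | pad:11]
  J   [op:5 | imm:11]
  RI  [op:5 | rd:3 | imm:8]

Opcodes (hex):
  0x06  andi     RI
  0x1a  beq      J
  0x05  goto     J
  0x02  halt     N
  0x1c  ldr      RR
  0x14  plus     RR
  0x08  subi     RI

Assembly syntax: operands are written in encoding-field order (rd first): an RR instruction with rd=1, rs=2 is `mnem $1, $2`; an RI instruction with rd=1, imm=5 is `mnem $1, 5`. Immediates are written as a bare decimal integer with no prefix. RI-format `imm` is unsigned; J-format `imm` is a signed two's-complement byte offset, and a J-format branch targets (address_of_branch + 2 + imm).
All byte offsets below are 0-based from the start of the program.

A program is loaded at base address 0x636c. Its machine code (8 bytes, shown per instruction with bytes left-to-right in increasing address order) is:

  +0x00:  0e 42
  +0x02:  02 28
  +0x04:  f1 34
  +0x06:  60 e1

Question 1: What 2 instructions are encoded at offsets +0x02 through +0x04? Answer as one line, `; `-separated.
goto 2; andi $4, 241

off 0x02: read 02 28 as little → 0x2802
  top 5b → 0x5 → goto [J]
  imm@[10:0]=0x2 ⇒ 2
off 0x04: read f1 34 as little → 0x34f1
  top 5b → 0x6 → andi [RI]
  rd@[10:8]=0x4 ⇒ $4
  imm@[7:0]=0xf1 ⇒ 241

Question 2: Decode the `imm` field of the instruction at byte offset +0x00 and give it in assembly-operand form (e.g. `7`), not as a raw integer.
14

off 0x00: read 0e 42 as little → 0x420e
  top 5b → 0x8 → subi [RI]
  [10:8] rd=2 = $2
  [7:0] imm=14 = 14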